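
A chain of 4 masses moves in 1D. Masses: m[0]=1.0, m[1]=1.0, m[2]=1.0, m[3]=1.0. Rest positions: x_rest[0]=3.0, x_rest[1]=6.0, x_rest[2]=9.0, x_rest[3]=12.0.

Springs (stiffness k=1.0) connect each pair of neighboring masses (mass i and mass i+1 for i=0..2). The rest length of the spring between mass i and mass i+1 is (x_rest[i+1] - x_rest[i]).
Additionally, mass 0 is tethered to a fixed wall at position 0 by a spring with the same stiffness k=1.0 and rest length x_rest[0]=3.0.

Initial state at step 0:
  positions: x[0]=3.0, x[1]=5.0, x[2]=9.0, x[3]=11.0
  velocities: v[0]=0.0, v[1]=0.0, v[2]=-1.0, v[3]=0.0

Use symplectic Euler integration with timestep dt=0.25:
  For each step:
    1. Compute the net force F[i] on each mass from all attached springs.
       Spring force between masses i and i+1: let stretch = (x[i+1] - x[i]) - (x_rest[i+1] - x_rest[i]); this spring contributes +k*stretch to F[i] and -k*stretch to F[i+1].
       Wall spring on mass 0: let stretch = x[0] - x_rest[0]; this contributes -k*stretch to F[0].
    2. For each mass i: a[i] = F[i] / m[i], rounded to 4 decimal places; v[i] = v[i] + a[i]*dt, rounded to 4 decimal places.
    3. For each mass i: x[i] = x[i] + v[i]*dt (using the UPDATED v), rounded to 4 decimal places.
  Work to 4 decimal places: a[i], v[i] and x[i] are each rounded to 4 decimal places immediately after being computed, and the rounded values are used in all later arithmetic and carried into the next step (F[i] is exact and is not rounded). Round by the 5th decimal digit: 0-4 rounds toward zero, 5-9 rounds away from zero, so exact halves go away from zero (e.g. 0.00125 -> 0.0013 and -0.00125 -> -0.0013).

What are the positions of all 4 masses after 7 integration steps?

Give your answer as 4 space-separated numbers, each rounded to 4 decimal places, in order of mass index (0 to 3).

Answer: 2.4917 5.6497 7.2949 11.1415

Derivation:
Step 0: x=[3.0000 5.0000 9.0000 11.0000] v=[0.0000 0.0000 -1.0000 0.0000]
Step 1: x=[2.9375 5.1250 8.6250 11.0625] v=[-0.2500 0.5000 -1.5000 0.2500]
Step 2: x=[2.8281 5.3320 8.1836 11.1602] v=[-0.4375 0.8281 -1.7656 0.3906]
Step 3: x=[2.6985 5.5608 7.7500 11.2593] v=[-0.5186 0.9150 -1.7344 0.3965]
Step 4: x=[2.5791 5.7475 7.3989 11.3266] v=[-0.4777 0.7467 -1.4044 0.2692]
Step 5: x=[2.4965 5.8394 7.1901 11.3359] v=[-0.3304 0.3675 -0.8353 0.0373]
Step 6: x=[2.4668 5.8068 7.1560 11.2736] v=[-0.1188 -0.1306 -0.1365 -0.2492]
Step 7: x=[2.4917 5.6497 7.2949 11.1415] v=[0.0995 -0.6283 0.5556 -0.5286]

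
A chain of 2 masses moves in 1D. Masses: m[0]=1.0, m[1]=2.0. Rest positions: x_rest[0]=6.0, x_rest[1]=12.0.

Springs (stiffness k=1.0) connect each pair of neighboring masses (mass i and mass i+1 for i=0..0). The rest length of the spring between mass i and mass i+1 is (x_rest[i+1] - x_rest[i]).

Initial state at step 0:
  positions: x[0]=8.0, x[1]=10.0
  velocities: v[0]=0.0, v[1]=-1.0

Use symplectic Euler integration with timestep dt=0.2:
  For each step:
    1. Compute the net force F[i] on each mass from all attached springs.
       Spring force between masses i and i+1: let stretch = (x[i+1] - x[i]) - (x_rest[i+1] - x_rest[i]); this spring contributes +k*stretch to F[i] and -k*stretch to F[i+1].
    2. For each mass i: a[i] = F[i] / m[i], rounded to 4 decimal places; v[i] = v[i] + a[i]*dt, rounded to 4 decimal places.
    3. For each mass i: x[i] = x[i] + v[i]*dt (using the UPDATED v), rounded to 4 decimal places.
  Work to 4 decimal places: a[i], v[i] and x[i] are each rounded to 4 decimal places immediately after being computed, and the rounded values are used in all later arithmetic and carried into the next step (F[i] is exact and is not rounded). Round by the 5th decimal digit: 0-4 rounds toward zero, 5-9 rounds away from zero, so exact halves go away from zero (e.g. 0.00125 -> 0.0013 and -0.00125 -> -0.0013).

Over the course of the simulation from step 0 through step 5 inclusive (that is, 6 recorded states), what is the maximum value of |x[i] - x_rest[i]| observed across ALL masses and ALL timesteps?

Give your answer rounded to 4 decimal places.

Step 0: x=[8.0000 10.0000] v=[0.0000 -1.0000]
Step 1: x=[7.8400 9.8800] v=[-0.8000 -0.6000]
Step 2: x=[7.5216 9.8392] v=[-1.5920 -0.2040]
Step 3: x=[7.0559 9.8720] v=[-2.3285 0.1642]
Step 4: x=[6.4628 9.9685] v=[-2.9653 0.4826]
Step 5: x=[5.7700 10.1149] v=[-3.4642 0.7320]
Max displacement = 2.1608

Answer: 2.1608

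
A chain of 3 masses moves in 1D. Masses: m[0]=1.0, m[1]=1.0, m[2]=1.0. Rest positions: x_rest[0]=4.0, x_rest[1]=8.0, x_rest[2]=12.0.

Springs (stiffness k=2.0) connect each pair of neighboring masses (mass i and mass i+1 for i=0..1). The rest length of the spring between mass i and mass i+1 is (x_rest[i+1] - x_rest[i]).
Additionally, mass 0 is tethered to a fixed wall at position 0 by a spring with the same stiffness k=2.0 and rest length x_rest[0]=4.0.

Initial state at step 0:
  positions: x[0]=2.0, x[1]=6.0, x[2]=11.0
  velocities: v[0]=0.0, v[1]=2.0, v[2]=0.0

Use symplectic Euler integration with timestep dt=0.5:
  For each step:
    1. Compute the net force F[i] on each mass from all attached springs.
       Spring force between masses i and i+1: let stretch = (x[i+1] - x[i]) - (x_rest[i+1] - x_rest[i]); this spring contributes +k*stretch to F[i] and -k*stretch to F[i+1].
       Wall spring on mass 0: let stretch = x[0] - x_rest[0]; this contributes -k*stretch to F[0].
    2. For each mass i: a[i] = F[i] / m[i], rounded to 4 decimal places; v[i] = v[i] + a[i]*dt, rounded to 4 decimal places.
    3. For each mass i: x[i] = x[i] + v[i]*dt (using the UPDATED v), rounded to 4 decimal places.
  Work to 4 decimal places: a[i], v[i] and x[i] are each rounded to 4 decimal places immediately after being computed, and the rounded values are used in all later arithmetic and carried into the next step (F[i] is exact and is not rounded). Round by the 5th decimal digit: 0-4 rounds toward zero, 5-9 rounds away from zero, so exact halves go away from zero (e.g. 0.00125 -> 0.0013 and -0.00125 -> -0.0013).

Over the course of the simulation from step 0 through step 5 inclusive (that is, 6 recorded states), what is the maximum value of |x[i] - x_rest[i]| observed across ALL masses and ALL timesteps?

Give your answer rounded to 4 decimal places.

Answer: 2.1250

Derivation:
Step 0: x=[2.0000 6.0000 11.0000] v=[0.0000 2.0000 0.0000]
Step 1: x=[3.0000 7.5000 10.5000] v=[2.0000 3.0000 -1.0000]
Step 2: x=[4.7500 8.2500 10.5000] v=[3.5000 1.5000 0.0000]
Step 3: x=[5.8750 8.3750 11.3750] v=[2.2500 0.2500 1.7500]
Step 4: x=[5.3125 8.7500 12.7500] v=[-1.1250 0.7500 2.7500]
Step 5: x=[3.8125 9.4063 14.1250] v=[-3.0000 1.3125 2.7500]
Max displacement = 2.1250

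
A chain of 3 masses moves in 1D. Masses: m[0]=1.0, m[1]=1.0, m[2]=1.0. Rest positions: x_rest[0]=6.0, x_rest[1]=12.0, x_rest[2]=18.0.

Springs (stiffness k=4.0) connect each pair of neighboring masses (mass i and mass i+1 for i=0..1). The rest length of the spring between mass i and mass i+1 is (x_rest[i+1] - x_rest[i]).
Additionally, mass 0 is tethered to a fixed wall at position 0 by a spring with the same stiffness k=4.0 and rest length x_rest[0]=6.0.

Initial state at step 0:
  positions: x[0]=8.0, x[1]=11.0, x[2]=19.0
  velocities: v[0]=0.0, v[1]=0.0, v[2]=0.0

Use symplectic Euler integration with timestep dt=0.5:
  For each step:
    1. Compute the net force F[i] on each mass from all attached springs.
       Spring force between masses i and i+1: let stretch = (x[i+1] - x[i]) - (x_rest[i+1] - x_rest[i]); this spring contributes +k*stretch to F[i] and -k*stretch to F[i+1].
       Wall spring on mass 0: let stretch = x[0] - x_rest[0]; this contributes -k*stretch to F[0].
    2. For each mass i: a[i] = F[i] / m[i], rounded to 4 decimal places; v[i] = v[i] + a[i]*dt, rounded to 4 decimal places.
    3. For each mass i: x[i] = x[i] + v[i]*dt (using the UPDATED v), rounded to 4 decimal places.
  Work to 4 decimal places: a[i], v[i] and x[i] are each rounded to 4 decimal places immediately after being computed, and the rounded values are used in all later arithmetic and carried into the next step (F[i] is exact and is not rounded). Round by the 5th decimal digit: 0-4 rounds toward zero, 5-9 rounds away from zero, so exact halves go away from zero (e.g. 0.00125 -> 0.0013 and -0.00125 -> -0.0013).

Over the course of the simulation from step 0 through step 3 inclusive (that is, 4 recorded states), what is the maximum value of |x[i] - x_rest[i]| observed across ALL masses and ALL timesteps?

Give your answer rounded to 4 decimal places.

Step 0: x=[8.0000 11.0000 19.0000] v=[0.0000 0.0000 0.0000]
Step 1: x=[3.0000 16.0000 17.0000] v=[-10.0000 10.0000 -4.0000]
Step 2: x=[8.0000 9.0000 20.0000] v=[10.0000 -14.0000 6.0000]
Step 3: x=[6.0000 12.0000 18.0000] v=[-4.0000 6.0000 -4.0000]
Max displacement = 4.0000

Answer: 4.0000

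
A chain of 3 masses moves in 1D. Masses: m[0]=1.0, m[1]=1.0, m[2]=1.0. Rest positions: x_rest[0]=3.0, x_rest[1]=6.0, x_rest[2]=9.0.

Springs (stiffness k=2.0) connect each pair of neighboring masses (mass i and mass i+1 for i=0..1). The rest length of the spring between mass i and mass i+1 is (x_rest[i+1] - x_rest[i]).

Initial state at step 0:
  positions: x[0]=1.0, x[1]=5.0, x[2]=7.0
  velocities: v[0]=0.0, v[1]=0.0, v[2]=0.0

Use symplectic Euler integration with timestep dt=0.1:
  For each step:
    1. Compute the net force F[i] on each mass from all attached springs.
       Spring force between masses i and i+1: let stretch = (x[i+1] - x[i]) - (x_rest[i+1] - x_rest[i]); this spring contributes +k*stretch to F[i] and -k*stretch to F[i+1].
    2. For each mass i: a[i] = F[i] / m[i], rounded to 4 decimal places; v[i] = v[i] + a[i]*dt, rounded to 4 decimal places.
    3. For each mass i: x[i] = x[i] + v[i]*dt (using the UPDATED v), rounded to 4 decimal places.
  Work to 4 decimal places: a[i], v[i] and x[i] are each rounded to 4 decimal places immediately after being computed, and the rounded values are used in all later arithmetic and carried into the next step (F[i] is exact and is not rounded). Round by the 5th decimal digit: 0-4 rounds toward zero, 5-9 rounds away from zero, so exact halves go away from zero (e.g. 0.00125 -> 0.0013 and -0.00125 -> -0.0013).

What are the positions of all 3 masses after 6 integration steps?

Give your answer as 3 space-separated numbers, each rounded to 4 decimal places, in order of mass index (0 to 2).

Answer: 1.3419 4.3164 7.3419

Derivation:
Step 0: x=[1.0000 5.0000 7.0000] v=[0.0000 0.0000 0.0000]
Step 1: x=[1.0200 4.9600 7.0200] v=[0.2000 -0.4000 0.2000]
Step 2: x=[1.0588 4.8824 7.0588] v=[0.3880 -0.7760 0.3880]
Step 3: x=[1.1141 4.7719 7.1141] v=[0.5527 -1.1054 0.5527]
Step 4: x=[1.1825 4.6351 7.1825] v=[0.6843 -1.3685 0.6843]
Step 5: x=[1.2600 4.4802 7.2600] v=[0.7748 -1.5495 0.7748]
Step 6: x=[1.3419 4.3164 7.3419] v=[0.8188 -1.6376 0.8188]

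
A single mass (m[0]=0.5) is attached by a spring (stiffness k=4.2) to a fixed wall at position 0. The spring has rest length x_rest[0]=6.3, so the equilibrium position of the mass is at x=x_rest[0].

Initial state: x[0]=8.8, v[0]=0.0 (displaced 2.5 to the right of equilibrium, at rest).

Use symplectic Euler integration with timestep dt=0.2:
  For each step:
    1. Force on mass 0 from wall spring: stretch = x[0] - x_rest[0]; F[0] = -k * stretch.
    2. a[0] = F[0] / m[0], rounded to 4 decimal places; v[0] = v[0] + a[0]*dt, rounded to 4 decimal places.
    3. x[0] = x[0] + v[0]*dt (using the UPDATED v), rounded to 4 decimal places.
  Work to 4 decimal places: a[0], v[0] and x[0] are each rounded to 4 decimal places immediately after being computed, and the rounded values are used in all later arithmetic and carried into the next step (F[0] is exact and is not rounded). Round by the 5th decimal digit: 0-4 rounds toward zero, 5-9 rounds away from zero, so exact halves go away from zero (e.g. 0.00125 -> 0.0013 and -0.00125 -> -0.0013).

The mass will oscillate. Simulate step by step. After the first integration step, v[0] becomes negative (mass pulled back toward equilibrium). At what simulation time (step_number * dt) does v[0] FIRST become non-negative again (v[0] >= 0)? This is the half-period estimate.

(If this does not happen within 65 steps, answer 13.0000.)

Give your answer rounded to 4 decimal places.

Step 0: x=[8.8000] v=[0.0000]
Step 1: x=[7.9600] v=[-4.2000]
Step 2: x=[6.5622] v=[-6.9888]
Step 3: x=[5.0763] v=[-7.4293]
Step 4: x=[4.0016] v=[-5.3735]
Step 5: x=[3.6992] v=[-1.5122]
Step 6: x=[4.2706] v=[2.8571]
First v>=0 after going negative at step 6, time=1.2000

Answer: 1.2000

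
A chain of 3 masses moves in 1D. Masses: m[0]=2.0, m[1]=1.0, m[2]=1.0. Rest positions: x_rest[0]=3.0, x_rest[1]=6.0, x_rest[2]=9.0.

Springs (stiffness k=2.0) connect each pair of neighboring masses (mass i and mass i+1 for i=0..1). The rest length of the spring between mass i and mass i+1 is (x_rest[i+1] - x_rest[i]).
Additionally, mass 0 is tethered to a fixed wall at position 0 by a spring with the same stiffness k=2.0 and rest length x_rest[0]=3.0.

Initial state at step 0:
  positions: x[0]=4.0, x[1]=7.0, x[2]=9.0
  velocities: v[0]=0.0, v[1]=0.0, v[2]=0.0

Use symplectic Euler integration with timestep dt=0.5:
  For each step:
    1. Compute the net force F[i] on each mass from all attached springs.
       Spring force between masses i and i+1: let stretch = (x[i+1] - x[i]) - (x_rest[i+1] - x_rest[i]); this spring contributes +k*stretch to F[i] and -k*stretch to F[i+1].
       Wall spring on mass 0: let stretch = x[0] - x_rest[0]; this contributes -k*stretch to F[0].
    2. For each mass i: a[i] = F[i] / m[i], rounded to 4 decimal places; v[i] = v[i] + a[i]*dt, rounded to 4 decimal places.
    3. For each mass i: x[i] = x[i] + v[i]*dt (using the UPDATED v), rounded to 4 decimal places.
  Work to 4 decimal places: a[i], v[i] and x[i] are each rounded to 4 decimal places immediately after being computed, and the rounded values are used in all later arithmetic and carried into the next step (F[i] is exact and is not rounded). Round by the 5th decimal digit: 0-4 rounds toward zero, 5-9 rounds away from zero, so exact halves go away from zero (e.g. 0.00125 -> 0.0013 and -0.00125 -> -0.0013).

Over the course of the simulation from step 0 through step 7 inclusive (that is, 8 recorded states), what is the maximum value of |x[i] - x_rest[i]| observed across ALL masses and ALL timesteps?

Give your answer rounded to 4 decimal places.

Answer: 1.0625

Derivation:
Step 0: x=[4.0000 7.0000 9.0000] v=[0.0000 0.0000 0.0000]
Step 1: x=[3.7500 6.5000 9.5000] v=[-0.5000 -1.0000 1.0000]
Step 2: x=[3.2500 6.1250 10.0000] v=[-1.0000 -0.7500 1.0000]
Step 3: x=[2.6563 6.2500 10.0625] v=[-1.1875 0.2500 0.1250]
Step 4: x=[2.2969 6.4844 9.7188] v=[-0.7188 0.4688 -0.6875]
Step 5: x=[2.4102 6.2423 9.2579] v=[0.2265 -0.4843 -0.9219]
Step 6: x=[2.8790 5.5919 8.7892] v=[0.9375 -1.3008 -0.9375]
Step 7: x=[3.3063 5.1837 8.2218] v=[0.8545 -0.8164 -1.1348]
Max displacement = 1.0625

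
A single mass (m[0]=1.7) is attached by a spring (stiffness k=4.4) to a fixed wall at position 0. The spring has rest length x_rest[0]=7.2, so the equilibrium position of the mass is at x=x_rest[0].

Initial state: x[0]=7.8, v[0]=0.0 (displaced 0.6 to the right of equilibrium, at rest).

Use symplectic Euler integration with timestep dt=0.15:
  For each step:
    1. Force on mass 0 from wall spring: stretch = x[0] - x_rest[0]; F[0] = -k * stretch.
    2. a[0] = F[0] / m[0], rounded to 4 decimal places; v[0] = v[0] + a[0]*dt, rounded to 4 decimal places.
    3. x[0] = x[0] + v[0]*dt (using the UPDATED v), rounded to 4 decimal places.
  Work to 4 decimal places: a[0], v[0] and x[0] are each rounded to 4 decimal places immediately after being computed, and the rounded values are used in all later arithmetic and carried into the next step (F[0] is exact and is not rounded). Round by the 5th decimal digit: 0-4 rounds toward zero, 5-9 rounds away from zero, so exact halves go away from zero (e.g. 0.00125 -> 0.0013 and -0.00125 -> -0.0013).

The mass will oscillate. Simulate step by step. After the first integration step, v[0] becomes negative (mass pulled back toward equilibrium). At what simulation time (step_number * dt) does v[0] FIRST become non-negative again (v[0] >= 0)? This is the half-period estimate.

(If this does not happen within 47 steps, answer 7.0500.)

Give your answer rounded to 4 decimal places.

Step 0: x=[7.8000] v=[0.0000]
Step 1: x=[7.7651] v=[-0.2329]
Step 2: x=[7.6973] v=[-0.4523]
Step 3: x=[7.6005] v=[-0.6454]
Step 4: x=[7.4804] v=[-0.8009]
Step 5: x=[7.3439] v=[-0.9098]
Step 6: x=[7.1990] v=[-0.9657]
Step 7: x=[7.0542] v=[-0.9653]
Step 8: x=[6.9179] v=[-0.9087]
Step 9: x=[6.7980] v=[-0.7992]
Step 10: x=[6.7015] v=[-0.6431]
Step 11: x=[6.6341] v=[-0.4496]
Step 12: x=[6.5996] v=[-0.2299]
Step 13: x=[6.6001] v=[0.0032]
First v>=0 after going negative at step 13, time=1.9500

Answer: 1.9500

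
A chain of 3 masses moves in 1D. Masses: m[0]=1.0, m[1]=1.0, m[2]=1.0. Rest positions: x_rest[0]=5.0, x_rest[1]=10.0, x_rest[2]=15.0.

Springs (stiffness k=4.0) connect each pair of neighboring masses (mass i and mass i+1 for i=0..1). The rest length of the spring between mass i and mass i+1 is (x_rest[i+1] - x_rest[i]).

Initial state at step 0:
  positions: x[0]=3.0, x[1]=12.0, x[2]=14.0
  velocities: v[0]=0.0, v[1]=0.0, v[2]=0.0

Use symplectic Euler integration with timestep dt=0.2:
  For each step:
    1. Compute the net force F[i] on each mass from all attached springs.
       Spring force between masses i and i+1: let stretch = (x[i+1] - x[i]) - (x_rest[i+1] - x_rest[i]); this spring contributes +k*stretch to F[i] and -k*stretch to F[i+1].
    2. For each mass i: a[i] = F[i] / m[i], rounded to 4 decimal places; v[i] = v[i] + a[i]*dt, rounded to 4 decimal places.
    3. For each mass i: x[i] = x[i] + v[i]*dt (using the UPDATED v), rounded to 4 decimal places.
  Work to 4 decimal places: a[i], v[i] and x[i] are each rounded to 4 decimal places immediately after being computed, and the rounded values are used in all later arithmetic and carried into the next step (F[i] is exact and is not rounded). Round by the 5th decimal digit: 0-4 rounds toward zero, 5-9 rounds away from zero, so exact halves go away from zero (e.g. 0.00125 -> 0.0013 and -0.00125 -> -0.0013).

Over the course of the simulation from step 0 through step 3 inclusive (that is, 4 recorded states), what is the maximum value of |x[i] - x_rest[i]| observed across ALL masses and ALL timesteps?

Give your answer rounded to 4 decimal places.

Step 0: x=[3.0000 12.0000 14.0000] v=[0.0000 0.0000 0.0000]
Step 1: x=[3.6400 10.8800 14.4800] v=[3.2000 -5.6000 2.4000]
Step 2: x=[4.6384 9.1776 15.1840] v=[4.9920 -8.5120 3.5200]
Step 3: x=[5.5631 7.7100 15.7270] v=[4.6234 -7.3382 2.7149]
Max displacement = 2.2900

Answer: 2.2900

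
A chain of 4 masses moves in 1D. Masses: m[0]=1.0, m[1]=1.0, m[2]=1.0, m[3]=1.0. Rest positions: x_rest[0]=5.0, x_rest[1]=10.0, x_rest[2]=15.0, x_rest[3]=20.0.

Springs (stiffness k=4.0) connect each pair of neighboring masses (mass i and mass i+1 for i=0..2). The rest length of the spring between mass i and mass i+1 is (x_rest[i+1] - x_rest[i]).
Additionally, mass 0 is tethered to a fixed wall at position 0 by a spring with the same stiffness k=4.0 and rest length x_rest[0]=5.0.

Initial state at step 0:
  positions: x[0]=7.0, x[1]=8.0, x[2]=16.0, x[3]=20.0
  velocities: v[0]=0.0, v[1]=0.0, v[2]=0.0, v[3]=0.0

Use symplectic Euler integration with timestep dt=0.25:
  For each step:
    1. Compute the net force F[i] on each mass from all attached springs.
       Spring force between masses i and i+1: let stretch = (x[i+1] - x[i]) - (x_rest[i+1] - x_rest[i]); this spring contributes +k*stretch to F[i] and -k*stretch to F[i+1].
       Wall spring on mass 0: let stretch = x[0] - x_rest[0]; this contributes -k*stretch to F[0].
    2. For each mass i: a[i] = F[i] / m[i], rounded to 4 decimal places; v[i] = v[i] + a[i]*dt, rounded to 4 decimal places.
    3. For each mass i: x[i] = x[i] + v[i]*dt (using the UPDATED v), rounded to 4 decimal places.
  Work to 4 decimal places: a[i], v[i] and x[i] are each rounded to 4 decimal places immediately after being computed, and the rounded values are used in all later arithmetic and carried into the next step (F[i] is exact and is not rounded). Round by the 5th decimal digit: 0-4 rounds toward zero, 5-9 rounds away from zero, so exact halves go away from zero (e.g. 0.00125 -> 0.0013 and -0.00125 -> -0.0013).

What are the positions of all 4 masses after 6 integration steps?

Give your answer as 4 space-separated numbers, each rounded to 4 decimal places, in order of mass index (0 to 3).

Step 0: x=[7.0000 8.0000 16.0000 20.0000] v=[0.0000 0.0000 0.0000 0.0000]
Step 1: x=[5.5000 9.7500 15.0000 20.2500] v=[-6.0000 7.0000 -4.0000 1.0000]
Step 2: x=[3.6875 11.7500 14.0000 20.4375] v=[-7.2500 8.0000 -4.0000 0.7500]
Step 3: x=[2.9688 12.2969 14.0469 20.2656] v=[-2.8750 2.1875 0.1875 -0.6875]
Step 4: x=[3.8399 10.9493 15.2110 19.7891] v=[3.4843 -5.3906 4.6562 -1.9062]
Step 5: x=[5.5284 8.8897 16.4542 19.4180] v=[6.7538 -8.2383 4.9726 -1.4843]
Step 6: x=[6.6751 7.8809 16.5472 19.5560] v=[4.5867 -4.0351 0.3719 0.5519]

Answer: 6.6751 7.8809 16.5472 19.5560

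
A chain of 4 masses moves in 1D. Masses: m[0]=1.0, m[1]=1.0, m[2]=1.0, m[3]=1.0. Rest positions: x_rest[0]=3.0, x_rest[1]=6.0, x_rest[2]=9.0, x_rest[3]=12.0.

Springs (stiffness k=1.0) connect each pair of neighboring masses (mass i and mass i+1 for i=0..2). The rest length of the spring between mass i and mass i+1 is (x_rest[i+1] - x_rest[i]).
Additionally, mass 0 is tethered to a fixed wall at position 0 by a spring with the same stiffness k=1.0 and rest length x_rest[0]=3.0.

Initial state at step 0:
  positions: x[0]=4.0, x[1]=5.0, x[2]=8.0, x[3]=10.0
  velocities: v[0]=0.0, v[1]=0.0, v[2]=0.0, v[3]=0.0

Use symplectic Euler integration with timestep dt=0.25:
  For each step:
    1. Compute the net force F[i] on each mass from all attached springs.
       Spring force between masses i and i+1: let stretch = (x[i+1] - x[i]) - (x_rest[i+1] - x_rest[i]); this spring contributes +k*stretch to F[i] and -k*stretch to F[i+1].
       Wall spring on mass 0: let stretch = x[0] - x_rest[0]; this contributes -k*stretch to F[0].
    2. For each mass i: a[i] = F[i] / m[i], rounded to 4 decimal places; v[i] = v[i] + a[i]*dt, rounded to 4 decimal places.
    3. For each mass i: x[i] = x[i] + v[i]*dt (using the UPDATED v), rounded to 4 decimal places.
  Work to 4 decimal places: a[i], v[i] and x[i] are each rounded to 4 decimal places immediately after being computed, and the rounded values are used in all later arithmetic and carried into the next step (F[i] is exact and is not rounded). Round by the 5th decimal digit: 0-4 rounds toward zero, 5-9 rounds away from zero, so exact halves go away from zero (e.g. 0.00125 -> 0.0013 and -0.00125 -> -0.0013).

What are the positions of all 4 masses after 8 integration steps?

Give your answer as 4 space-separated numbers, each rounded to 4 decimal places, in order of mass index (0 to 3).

Answer: 1.6218 5.5290 8.0986 11.2212

Derivation:
Step 0: x=[4.0000 5.0000 8.0000 10.0000] v=[0.0000 0.0000 0.0000 0.0000]
Step 1: x=[3.8125 5.1250 7.9375 10.0625] v=[-0.7500 0.5000 -0.2500 0.2500]
Step 2: x=[3.4688 5.3438 7.8320 10.1797] v=[-1.3750 0.8750 -0.4219 0.4688]
Step 3: x=[3.0254 5.6009 7.7178 10.3377] v=[-1.7735 1.0283 -0.4570 0.6319]
Step 4: x=[2.5539 5.8293 7.6350 10.5194] v=[-1.8860 0.9137 -0.3313 0.7269]
Step 5: x=[2.1275 5.9659 7.6196 10.7084] v=[-1.7056 0.5463 -0.0616 0.7558]
Step 6: x=[1.8080 5.9659 7.6939 10.8918] v=[-1.2779 0.0001 0.2972 0.7336]
Step 7: x=[1.6354 5.8141 7.8601 11.0628] v=[-0.6904 -0.6074 0.6647 0.6841]
Step 8: x=[1.6218 5.5290 8.0986 11.2212] v=[-0.0546 -1.1406 0.9539 0.6334]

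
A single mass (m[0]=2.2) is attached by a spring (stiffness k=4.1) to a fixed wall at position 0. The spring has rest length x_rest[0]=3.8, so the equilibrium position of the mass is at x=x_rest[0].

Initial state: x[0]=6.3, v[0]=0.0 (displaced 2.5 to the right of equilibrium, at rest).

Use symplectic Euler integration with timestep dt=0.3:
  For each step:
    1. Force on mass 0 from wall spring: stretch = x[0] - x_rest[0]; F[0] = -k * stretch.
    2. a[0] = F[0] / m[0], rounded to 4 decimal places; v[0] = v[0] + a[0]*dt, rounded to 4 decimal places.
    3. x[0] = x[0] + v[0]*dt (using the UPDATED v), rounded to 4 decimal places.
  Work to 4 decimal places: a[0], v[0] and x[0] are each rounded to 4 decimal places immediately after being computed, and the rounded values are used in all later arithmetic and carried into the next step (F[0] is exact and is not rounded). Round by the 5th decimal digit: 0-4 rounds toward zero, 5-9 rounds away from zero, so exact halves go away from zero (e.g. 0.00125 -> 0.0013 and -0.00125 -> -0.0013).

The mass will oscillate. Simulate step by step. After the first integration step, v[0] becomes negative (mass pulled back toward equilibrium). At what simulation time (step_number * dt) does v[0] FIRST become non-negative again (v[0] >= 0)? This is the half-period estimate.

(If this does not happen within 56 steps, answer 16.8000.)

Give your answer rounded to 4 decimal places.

Step 0: x=[6.3000] v=[0.0000]
Step 1: x=[5.8807] v=[-1.3977]
Step 2: x=[5.1124] v=[-2.5610]
Step 3: x=[4.1240] v=[-3.2947]
Step 4: x=[3.0813] v=[-3.4758]
Step 5: x=[2.1591] v=[-3.0740]
Step 6: x=[1.5121] v=[-2.1566]
Step 7: x=[1.2489] v=[-0.8775]
Step 8: x=[1.4135] v=[0.5488]
First v>=0 after going negative at step 8, time=2.4000

Answer: 2.4000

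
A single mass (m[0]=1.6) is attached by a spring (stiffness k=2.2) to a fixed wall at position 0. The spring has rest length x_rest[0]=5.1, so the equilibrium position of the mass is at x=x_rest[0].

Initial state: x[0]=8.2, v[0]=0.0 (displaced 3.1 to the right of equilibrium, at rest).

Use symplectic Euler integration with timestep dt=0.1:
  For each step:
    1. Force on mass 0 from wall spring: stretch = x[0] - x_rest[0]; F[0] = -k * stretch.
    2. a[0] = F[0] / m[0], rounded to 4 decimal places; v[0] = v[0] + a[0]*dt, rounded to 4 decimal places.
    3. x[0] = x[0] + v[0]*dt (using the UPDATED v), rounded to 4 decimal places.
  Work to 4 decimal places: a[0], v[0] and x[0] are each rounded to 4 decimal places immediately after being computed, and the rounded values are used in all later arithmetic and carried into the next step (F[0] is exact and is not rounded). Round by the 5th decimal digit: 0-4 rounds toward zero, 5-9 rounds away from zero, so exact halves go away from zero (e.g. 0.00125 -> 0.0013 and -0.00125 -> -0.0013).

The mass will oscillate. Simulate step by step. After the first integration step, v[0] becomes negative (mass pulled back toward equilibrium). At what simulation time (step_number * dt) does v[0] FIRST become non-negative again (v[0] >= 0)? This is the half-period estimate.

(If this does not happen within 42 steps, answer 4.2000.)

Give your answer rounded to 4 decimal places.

Step 0: x=[8.2000] v=[0.0000]
Step 1: x=[8.1574] v=[-0.4263]
Step 2: x=[8.0727] v=[-0.8467]
Step 3: x=[7.9472] v=[-1.2555]
Step 4: x=[7.7825] v=[-1.6470]
Step 5: x=[7.5809] v=[-2.0158]
Step 6: x=[7.3452] v=[-2.3569]
Step 7: x=[7.0786] v=[-2.6656]
Step 8: x=[6.7848] v=[-2.9377]
Step 9: x=[6.4679] v=[-3.1694]
Step 10: x=[6.1322] v=[-3.3575]
Step 11: x=[5.7823] v=[-3.4994]
Step 12: x=[5.4230] v=[-3.5932]
Step 13: x=[5.0592] v=[-3.6376]
Step 14: x=[4.6960] v=[-3.6320]
Step 15: x=[4.3384] v=[-3.5765]
Step 16: x=[3.9912] v=[-3.4718]
Step 17: x=[3.6593] v=[-3.3193]
Step 18: x=[3.3472] v=[-3.1212]
Step 19: x=[3.0592] v=[-2.8802]
Step 20: x=[2.7992] v=[-2.5996]
Step 21: x=[2.5709] v=[-2.2832]
Step 22: x=[2.3774] v=[-1.9355]
Step 23: x=[2.2213] v=[-1.5611]
Step 24: x=[2.1048] v=[-1.1653]
Step 25: x=[2.0295] v=[-0.7535]
Step 26: x=[1.9964] v=[-0.3313]
Step 27: x=[2.0060] v=[0.0955]
First v>=0 after going negative at step 27, time=2.7000

Answer: 2.7000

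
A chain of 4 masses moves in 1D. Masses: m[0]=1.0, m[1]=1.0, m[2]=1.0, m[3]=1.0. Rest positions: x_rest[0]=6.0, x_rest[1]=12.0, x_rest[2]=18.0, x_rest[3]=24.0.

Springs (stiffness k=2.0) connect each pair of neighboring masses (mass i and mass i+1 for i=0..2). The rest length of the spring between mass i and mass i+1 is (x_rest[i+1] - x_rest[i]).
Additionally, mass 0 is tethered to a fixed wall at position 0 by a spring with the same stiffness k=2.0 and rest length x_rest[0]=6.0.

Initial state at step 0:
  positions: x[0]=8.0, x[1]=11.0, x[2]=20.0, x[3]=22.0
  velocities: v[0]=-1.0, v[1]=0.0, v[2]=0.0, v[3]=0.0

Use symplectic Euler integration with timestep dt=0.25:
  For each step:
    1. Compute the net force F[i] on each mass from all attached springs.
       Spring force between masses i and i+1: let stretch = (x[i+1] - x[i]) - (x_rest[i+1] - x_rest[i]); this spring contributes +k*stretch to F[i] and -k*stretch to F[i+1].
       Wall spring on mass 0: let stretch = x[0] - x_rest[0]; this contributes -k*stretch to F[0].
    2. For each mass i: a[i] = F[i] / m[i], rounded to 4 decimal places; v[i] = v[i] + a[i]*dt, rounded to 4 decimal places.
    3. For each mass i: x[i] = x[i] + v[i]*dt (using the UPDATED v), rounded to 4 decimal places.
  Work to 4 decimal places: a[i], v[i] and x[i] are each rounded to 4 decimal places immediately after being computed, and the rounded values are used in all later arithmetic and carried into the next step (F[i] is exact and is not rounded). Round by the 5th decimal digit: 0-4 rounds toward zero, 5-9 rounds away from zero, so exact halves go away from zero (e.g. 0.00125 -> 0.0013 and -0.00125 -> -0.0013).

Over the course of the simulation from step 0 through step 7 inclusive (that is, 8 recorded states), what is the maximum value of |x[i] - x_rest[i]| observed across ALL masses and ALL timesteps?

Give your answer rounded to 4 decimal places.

Step 0: x=[8.0000 11.0000 20.0000 22.0000] v=[-1.0000 0.0000 0.0000 0.0000]
Step 1: x=[7.1250 11.7500 19.1250 22.5000] v=[-3.5000 3.0000 -3.5000 2.0000]
Step 2: x=[5.9375 12.8438 17.7500 23.3281] v=[-4.7500 4.3750 -5.5000 3.3125]
Step 3: x=[4.8711 13.6876 16.4590 24.2090] v=[-4.2656 3.3750 -5.1641 3.5235]
Step 4: x=[4.2979 13.7757 15.7903 24.8711] v=[-2.2929 0.3525 -2.6748 2.6485]
Step 5: x=[4.3722 12.9309 16.0049 25.1481] v=[0.2971 -3.3791 0.8583 1.1081]
Step 6: x=[4.9698 11.4005 16.9781 25.0322] v=[2.3904 -6.1215 3.8929 -0.4635]
Step 7: x=[5.7500 9.7635 18.2609 24.6596] v=[3.1209 -6.5481 5.1312 -1.4906]
Max displacement = 2.2365

Answer: 2.2365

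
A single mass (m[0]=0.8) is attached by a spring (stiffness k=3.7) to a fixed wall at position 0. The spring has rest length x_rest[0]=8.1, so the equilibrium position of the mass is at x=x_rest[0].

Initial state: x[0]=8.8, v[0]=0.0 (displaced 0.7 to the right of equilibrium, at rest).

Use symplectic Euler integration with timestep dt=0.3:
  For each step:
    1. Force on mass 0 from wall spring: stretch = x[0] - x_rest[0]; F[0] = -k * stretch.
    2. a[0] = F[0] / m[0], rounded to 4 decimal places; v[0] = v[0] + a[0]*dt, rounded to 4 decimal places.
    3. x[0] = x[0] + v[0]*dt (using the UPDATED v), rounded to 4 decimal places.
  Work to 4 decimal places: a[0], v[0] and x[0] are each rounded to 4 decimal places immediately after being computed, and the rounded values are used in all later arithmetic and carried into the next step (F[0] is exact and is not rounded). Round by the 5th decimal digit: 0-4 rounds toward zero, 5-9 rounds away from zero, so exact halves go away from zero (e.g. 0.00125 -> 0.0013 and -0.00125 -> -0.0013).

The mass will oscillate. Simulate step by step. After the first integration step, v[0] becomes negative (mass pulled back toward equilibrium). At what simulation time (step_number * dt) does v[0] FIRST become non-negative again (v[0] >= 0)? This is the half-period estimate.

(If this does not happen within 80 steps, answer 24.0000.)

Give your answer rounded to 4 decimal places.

Step 0: x=[8.8000] v=[0.0000]
Step 1: x=[8.5086] v=[-0.9713]
Step 2: x=[8.0471] v=[-1.5382]
Step 3: x=[7.6077] v=[-1.4648]
Step 4: x=[7.3732] v=[-0.7817]
Step 5: x=[7.4412] v=[0.2268]
First v>=0 after going negative at step 5, time=1.5000

Answer: 1.5000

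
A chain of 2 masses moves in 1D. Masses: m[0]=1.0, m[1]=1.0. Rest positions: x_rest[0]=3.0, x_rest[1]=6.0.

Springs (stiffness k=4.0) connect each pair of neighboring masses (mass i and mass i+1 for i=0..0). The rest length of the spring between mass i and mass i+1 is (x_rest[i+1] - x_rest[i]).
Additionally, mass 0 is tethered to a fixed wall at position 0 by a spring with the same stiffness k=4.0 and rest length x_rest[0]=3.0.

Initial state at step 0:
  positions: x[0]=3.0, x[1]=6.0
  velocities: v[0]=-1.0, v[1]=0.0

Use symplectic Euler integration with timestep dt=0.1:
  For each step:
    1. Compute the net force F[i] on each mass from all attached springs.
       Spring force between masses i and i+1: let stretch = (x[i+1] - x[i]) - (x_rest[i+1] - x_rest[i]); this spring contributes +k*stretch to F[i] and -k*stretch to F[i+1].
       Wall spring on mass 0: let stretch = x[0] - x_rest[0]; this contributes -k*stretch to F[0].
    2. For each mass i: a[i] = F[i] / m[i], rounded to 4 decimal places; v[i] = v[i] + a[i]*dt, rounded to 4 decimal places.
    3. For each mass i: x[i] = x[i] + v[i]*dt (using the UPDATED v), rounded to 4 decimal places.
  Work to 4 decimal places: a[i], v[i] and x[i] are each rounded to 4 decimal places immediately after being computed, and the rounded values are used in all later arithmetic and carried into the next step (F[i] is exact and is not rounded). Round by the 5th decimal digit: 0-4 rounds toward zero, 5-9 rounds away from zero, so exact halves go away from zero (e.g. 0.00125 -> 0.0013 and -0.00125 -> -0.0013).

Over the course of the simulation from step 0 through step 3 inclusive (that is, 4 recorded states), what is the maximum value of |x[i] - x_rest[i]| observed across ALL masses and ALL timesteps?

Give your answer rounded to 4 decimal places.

Answer: 0.2688

Derivation:
Step 0: x=[3.0000 6.0000] v=[-1.0000 0.0000]
Step 1: x=[2.9000 6.0000] v=[-1.0000 0.0000]
Step 2: x=[2.8080 5.9960] v=[-0.9200 -0.0400]
Step 3: x=[2.7312 5.9845] v=[-0.7680 -0.1152]
Max displacement = 0.2688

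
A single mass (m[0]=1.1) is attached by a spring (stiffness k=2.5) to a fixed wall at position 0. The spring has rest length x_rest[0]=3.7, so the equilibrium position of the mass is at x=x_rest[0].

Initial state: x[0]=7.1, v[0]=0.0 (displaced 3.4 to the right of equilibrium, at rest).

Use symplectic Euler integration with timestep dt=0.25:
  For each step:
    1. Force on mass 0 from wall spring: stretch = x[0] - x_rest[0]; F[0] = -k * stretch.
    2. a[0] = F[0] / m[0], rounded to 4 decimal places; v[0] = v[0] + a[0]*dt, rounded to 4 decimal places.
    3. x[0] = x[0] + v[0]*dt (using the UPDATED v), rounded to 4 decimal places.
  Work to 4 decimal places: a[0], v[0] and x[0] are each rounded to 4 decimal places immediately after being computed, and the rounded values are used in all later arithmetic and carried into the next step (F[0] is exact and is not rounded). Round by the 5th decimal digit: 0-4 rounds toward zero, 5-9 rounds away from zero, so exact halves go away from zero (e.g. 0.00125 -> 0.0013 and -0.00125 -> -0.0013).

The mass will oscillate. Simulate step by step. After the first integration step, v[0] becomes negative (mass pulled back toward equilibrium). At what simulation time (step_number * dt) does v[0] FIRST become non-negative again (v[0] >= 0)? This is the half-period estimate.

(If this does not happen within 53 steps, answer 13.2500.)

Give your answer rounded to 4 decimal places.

Answer: 2.2500

Derivation:
Step 0: x=[7.1000] v=[0.0000]
Step 1: x=[6.6171] v=[-1.9318]
Step 2: x=[5.7198] v=[-3.5893]
Step 3: x=[4.5356] v=[-4.7369]
Step 4: x=[3.2327] v=[-5.2117]
Step 5: x=[1.9962] v=[-4.9462]
Step 6: x=[1.0017] v=[-3.9781]
Step 7: x=[0.3905] v=[-2.4450]
Step 8: x=[0.2494] v=[-0.5646]
Step 9: x=[0.5984] v=[1.3960]
First v>=0 after going negative at step 9, time=2.2500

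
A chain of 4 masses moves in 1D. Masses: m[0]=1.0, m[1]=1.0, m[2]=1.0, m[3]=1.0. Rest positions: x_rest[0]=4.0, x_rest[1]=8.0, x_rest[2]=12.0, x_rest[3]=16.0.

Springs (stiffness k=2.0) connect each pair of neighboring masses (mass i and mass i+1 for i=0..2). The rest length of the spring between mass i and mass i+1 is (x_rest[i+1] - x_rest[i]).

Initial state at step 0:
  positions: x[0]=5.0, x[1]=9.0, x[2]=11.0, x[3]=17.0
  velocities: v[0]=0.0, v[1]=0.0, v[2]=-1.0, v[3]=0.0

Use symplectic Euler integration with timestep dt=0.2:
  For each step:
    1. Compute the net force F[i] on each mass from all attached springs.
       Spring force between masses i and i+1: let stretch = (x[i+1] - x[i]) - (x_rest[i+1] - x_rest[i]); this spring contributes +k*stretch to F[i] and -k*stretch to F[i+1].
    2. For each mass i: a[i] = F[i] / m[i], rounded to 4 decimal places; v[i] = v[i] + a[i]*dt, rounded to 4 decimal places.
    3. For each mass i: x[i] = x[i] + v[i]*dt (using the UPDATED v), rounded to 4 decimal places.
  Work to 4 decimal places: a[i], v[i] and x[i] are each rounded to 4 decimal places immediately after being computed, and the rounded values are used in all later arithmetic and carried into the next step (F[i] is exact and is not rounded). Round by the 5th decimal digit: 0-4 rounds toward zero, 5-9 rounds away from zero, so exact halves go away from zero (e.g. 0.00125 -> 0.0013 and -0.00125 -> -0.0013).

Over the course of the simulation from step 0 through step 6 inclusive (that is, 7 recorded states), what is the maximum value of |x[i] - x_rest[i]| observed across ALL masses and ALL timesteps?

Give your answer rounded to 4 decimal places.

Answer: 1.3193

Derivation:
Step 0: x=[5.0000 9.0000 11.0000 17.0000] v=[0.0000 0.0000 -1.0000 0.0000]
Step 1: x=[5.0000 8.8400 11.1200 16.8400] v=[0.0000 -0.8000 0.6000 -0.8000]
Step 2: x=[4.9872 8.5552 11.5152 16.5424] v=[-0.0640 -1.4240 1.9760 -1.4880]
Step 3: x=[4.9398 8.2218 12.0758 16.1626] v=[-0.2368 -1.6672 2.8029 -1.8989]
Step 4: x=[4.8350 7.9341 12.6550 15.7759] v=[-0.5240 -1.4384 2.8960 -1.9336]
Step 5: x=[4.6581 7.7762 13.1062 15.4595] v=[-0.8844 -0.7897 2.2560 -1.5820]
Step 6: x=[4.4107 7.7952 13.3193 15.2748] v=[-1.2372 0.0951 1.0653 -0.9233]
Max displacement = 1.3193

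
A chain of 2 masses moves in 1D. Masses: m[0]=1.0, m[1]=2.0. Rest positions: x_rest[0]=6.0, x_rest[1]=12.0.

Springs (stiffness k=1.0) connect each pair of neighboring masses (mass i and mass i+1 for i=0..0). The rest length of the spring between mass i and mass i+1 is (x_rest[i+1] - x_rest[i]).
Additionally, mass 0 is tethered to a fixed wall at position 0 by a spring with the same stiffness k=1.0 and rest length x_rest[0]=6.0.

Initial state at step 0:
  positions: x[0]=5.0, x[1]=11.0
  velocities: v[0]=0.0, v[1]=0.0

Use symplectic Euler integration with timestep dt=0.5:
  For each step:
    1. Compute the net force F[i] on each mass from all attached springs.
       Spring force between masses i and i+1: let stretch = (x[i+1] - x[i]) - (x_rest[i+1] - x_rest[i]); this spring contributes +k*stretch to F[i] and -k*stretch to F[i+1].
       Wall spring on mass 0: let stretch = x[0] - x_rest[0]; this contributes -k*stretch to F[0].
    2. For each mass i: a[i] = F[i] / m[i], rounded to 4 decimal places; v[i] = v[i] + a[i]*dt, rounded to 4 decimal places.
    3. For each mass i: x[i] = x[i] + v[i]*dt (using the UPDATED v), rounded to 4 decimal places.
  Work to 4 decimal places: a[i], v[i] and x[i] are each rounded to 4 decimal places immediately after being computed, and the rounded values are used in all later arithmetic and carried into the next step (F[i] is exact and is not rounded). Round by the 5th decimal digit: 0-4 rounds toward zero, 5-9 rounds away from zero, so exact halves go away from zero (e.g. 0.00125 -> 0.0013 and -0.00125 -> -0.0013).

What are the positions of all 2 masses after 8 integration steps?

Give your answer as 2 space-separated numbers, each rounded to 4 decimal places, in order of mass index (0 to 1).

Answer: 5.8665 12.5683

Derivation:
Step 0: x=[5.0000 11.0000] v=[0.0000 0.0000]
Step 1: x=[5.2500 11.0000] v=[0.5000 0.0000]
Step 2: x=[5.6250 11.0313] v=[0.7500 0.0625]
Step 3: x=[5.9454 11.1368] v=[0.6407 0.2110]
Step 4: x=[6.0773 11.3434] v=[0.2637 0.4132]
Step 5: x=[6.0064 11.6418] v=[-0.1419 0.5967]
Step 6: x=[5.8427 11.9858] v=[-0.3274 0.6879]
Step 7: x=[5.7541 12.3119] v=[-0.1772 0.6521]
Step 8: x=[5.8665 12.5683] v=[0.2247 0.5127]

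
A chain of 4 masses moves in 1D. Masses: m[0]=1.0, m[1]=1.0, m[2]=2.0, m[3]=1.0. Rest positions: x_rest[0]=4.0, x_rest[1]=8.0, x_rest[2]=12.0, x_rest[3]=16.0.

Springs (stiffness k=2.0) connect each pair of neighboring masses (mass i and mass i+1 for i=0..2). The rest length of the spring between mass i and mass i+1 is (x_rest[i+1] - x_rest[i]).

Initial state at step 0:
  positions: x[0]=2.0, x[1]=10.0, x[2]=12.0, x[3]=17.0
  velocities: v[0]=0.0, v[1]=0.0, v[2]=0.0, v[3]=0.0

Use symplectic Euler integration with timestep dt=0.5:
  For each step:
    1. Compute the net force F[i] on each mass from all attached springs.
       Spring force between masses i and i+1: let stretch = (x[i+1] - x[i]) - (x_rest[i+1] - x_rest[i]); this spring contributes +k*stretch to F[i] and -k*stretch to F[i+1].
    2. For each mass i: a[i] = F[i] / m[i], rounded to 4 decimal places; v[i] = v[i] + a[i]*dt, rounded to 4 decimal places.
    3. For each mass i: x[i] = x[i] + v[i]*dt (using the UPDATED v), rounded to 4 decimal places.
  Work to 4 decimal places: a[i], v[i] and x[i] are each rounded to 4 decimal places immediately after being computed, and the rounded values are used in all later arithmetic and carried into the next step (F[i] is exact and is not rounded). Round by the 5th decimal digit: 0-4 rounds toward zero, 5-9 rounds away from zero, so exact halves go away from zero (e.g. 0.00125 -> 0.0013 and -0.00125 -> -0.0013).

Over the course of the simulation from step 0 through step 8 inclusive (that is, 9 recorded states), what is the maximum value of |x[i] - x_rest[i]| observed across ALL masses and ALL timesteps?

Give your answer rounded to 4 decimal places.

Step 0: x=[2.0000 10.0000 12.0000 17.0000] v=[0.0000 0.0000 0.0000 0.0000]
Step 1: x=[4.0000 7.0000 12.7500 16.5000] v=[4.0000 -6.0000 1.5000 -1.0000]
Step 2: x=[5.5000 5.3750 13.0000 16.1250] v=[3.0000 -3.2500 0.5000 -0.7500]
Step 3: x=[4.9375 7.6250 12.1250 16.1875] v=[-1.1250 4.5000 -1.7500 0.1250]
Step 4: x=[3.7188 10.7813 11.1406 16.2188] v=[-2.4375 6.3125 -1.9688 0.0625]
Step 5: x=[4.0313 10.5860 11.3360 15.7110] v=[0.6250 -0.3907 0.3907 -1.0157]
Step 6: x=[5.6212 7.4883 12.4376 15.0157] v=[3.1797 -6.1954 2.2032 -1.3907]
Step 7: x=[6.1446 5.9317 12.9464 15.0313] v=[1.0468 -3.1132 1.0176 0.0312]
Step 8: x=[4.5616 7.9889 12.2228 16.0045] v=[-3.1661 4.1144 -1.4473 1.9463]
Max displacement = 2.7813

Answer: 2.7813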